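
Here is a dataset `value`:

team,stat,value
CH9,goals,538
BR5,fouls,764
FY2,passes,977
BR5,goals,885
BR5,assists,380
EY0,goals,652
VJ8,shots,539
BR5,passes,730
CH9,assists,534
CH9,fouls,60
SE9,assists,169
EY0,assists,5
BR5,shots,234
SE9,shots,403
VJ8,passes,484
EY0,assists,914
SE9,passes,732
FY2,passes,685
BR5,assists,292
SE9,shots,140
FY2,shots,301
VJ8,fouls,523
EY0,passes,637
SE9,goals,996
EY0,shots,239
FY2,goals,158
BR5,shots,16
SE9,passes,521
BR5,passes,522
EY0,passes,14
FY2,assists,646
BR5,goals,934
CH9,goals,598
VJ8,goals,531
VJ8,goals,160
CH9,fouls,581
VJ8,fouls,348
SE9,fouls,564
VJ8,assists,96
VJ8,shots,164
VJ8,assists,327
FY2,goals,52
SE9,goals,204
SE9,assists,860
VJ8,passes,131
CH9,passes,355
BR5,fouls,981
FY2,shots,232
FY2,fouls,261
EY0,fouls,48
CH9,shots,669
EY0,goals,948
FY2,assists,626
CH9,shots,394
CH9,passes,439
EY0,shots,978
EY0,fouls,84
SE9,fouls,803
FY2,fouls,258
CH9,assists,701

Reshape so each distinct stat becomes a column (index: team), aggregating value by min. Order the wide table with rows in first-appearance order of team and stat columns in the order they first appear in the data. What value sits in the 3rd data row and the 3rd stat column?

685

With rows in first-appearance order of team, row 3 is team=FY2. stat columns in first-appearance order: goals, fouls, passes, assists, shots; column 3 is passes.
Long rows with team=FY2, stat=passes: min(977, 685) = 685.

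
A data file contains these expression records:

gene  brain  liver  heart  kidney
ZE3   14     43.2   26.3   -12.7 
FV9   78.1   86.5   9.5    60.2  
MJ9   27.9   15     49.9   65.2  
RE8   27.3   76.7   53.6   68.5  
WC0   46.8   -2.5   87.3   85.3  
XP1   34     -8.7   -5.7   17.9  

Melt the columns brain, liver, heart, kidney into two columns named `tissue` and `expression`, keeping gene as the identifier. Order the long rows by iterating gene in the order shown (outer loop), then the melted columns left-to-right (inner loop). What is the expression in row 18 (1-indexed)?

-2.5

24 rows total (6 × 4). Row 18: index ⌊(18-1)/4⌋ = 4 into gene → WC0; (18-1) mod 4 = 1 into the melted columns → liver.
So row 18 is (WC0, liver, -2.5); expression = -2.5.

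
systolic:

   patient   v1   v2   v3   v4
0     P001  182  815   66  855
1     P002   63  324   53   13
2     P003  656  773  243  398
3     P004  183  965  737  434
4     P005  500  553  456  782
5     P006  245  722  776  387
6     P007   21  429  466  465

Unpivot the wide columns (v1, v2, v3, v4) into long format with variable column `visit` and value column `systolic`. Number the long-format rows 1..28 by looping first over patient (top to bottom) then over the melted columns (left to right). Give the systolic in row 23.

776

28 rows total (7 × 4). Row 23: index ⌊(23-1)/4⌋ = 5 into patient → P006; (23-1) mod 4 = 2 into the melted columns → v3.
So row 23 is (P006, v3, 776); systolic = 776.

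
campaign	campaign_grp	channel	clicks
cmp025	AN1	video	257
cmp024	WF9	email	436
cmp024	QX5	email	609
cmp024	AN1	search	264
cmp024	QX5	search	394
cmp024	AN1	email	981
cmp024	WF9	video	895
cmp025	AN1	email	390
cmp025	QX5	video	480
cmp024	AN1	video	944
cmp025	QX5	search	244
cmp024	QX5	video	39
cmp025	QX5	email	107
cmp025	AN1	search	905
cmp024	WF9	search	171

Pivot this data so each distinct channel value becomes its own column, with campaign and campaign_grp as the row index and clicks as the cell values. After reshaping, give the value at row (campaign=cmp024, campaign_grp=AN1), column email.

Wide layout: rows indexed by campaign and campaign_grp, columns are the 3 distinct channel values (video, email, search).
Cell (campaign=cmp024, campaign_grp=AN1, channel=email) draws from the long row where campaign=cmp024, campaign_grp=AN1 and channel=email, which has clicks=981.

981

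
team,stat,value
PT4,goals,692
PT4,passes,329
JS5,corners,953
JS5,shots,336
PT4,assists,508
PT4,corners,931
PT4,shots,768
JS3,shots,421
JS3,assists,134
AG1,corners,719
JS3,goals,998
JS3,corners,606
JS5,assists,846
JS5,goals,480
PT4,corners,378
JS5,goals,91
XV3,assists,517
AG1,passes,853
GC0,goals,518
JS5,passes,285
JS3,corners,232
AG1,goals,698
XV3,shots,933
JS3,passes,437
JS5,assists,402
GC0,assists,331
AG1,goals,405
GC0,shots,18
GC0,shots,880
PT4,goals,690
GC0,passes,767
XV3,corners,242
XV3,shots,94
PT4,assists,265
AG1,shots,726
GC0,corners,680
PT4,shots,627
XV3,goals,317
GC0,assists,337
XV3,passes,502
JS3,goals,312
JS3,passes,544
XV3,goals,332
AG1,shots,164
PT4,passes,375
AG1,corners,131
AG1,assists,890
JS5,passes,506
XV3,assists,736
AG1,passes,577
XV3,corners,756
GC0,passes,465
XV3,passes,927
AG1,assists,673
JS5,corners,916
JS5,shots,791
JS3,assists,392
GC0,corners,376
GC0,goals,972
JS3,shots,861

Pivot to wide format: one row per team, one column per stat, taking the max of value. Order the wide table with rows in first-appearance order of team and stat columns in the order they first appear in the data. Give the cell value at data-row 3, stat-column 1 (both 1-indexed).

998

With rows in first-appearance order of team, row 3 is team=JS3. stat columns in first-appearance order: goals, passes, corners, shots, assists; column 1 is goals.
Long rows with team=JS3, stat=goals: max(998, 312) = 998.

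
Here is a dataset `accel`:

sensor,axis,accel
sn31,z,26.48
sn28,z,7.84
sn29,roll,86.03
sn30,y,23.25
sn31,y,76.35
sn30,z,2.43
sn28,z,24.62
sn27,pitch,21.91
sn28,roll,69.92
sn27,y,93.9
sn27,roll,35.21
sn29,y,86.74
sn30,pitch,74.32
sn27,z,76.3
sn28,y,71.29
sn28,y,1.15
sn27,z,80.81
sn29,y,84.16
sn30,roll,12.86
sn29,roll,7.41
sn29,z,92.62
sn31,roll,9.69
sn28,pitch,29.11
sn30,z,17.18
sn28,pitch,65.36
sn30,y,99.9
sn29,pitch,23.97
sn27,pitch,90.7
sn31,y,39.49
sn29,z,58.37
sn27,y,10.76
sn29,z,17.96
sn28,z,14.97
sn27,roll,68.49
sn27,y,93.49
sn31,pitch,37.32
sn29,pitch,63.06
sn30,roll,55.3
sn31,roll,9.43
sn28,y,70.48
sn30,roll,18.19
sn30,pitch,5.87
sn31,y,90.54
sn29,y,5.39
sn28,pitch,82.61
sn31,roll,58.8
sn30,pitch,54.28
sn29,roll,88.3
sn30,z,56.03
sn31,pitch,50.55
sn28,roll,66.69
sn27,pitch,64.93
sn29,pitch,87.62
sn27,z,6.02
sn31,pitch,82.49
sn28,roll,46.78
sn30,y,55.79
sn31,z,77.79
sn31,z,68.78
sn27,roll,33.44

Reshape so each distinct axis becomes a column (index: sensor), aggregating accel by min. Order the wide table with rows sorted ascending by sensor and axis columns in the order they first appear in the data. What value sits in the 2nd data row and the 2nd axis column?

46.78

With rows sorted ascending by sensor, row 2 is sensor=sn28. axis columns in first-appearance order: z, roll, y, pitch; column 2 is roll.
Long rows with sensor=sn28, axis=roll: min(69.92, 66.69, 46.78) = 46.78.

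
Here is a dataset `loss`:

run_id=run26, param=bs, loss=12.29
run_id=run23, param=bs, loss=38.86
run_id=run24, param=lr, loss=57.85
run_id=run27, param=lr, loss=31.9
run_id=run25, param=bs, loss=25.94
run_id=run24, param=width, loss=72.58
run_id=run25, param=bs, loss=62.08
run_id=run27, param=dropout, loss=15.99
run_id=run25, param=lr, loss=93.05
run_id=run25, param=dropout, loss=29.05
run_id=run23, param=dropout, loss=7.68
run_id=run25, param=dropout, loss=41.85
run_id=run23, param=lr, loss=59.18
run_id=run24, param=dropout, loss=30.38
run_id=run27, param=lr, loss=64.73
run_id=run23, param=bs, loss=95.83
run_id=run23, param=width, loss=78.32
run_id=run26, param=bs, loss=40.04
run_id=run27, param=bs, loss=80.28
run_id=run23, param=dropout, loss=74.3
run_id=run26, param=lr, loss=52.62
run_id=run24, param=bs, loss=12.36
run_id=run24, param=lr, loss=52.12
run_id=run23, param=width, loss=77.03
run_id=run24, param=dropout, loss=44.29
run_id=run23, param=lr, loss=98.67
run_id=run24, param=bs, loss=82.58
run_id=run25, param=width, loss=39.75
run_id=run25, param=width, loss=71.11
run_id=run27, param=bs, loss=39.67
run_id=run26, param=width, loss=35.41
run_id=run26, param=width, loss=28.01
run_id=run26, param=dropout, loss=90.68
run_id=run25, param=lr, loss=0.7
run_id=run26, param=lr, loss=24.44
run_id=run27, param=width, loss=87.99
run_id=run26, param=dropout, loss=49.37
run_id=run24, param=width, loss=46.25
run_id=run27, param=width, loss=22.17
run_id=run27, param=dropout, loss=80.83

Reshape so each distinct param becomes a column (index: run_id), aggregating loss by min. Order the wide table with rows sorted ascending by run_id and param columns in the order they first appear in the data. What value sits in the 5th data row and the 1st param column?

With rows sorted ascending by run_id, row 5 is run_id=run27. param columns in first-appearance order: bs, lr, width, dropout; column 1 is bs.
Long rows with run_id=run27, param=bs: min(80.28, 39.67) = 39.67.

39.67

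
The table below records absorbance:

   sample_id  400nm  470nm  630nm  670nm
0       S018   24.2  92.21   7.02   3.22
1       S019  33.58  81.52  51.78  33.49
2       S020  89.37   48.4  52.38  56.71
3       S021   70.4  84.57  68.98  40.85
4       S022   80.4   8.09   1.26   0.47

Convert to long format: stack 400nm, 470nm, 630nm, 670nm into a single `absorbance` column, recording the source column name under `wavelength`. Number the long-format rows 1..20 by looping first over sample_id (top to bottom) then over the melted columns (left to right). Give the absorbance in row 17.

20 rows total (5 × 4). Row 17: index ⌊(17-1)/4⌋ = 4 into sample_id → S022; (17-1) mod 4 = 0 into the melted columns → 400nm.
So row 17 is (S022, 400nm, 80.4); absorbance = 80.4.

80.4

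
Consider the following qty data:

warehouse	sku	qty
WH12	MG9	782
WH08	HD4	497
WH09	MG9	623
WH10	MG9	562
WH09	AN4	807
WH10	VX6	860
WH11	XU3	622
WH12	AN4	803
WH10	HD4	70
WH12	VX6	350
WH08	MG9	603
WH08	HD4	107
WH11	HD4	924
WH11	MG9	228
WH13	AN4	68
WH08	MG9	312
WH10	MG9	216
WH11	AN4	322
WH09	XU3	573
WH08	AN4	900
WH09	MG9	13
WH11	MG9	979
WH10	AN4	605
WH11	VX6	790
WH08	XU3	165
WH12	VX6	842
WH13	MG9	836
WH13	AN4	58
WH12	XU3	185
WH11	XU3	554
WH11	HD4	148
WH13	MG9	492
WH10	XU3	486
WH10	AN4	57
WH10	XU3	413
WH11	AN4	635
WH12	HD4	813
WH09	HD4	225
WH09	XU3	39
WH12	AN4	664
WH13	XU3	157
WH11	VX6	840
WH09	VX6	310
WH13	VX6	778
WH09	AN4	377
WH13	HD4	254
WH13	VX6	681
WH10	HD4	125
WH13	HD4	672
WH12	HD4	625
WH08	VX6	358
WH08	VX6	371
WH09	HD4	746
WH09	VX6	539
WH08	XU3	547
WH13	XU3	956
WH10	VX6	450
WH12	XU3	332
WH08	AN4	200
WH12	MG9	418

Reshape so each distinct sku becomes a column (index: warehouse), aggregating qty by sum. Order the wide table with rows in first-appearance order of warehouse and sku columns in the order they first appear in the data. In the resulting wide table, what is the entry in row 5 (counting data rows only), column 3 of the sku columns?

With rows in first-appearance order of warehouse, row 5 is warehouse=WH11. sku columns in first-appearance order: MG9, HD4, AN4, VX6, XU3; column 3 is AN4.
Long rows with warehouse=WH11, sku=AN4: 322 + 635 = 957.

957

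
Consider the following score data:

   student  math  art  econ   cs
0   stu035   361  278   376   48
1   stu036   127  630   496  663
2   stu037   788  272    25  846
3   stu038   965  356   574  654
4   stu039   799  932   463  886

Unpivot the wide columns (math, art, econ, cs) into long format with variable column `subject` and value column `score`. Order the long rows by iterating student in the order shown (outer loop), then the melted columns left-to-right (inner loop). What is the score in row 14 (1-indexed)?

356

20 rows total (5 × 4). Row 14: index ⌊(14-1)/4⌋ = 3 into student → stu038; (14-1) mod 4 = 1 into the melted columns → art.
So row 14 is (stu038, art, 356); score = 356.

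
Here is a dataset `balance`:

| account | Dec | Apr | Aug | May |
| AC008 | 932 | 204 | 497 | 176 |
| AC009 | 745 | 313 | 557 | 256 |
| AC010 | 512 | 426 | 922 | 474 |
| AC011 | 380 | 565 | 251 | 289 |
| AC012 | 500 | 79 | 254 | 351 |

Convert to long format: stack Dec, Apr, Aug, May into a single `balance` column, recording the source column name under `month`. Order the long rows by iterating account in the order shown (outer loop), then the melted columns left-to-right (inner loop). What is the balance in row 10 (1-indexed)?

20 rows total (5 × 4). Row 10: index ⌊(10-1)/4⌋ = 2 into account → AC010; (10-1) mod 4 = 1 into the melted columns → Apr.
So row 10 is (AC010, Apr, 426); balance = 426.

426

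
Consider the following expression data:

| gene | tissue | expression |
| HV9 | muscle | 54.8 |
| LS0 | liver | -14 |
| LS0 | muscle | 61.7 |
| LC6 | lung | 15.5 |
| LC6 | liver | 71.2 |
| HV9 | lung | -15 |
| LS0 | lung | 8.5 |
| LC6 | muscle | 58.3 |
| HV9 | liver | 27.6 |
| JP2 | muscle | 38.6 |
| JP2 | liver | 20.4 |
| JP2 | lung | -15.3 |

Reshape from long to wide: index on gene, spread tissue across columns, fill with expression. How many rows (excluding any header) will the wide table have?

4 distinct gene values → 4 rows.

4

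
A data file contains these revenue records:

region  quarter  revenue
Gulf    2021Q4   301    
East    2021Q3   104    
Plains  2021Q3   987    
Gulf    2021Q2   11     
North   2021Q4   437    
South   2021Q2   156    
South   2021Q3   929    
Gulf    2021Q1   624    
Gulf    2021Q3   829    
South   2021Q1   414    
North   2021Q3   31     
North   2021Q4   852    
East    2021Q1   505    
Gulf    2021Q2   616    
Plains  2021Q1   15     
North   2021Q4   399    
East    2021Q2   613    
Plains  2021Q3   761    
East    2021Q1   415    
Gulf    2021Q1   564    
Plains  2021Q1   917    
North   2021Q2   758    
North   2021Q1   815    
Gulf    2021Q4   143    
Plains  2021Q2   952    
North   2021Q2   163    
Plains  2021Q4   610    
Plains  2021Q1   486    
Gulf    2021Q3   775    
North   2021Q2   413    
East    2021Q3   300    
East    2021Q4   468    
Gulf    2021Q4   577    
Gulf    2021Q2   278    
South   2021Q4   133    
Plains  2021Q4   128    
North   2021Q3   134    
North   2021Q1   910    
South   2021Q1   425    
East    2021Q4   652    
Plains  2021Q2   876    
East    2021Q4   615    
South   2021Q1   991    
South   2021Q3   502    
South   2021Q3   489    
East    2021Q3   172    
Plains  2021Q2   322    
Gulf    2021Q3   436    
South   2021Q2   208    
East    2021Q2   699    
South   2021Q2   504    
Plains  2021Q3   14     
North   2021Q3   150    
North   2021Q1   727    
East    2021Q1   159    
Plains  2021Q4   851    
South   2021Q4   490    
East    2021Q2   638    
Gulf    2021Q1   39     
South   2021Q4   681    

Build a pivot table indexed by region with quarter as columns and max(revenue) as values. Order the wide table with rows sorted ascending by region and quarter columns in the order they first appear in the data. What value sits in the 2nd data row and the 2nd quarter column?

829

With rows sorted ascending by region, row 2 is region=Gulf. quarter columns in first-appearance order: 2021Q4, 2021Q3, 2021Q2, 2021Q1; column 2 is 2021Q3.
Long rows with region=Gulf, quarter=2021Q3: max(829, 775, 436) = 829.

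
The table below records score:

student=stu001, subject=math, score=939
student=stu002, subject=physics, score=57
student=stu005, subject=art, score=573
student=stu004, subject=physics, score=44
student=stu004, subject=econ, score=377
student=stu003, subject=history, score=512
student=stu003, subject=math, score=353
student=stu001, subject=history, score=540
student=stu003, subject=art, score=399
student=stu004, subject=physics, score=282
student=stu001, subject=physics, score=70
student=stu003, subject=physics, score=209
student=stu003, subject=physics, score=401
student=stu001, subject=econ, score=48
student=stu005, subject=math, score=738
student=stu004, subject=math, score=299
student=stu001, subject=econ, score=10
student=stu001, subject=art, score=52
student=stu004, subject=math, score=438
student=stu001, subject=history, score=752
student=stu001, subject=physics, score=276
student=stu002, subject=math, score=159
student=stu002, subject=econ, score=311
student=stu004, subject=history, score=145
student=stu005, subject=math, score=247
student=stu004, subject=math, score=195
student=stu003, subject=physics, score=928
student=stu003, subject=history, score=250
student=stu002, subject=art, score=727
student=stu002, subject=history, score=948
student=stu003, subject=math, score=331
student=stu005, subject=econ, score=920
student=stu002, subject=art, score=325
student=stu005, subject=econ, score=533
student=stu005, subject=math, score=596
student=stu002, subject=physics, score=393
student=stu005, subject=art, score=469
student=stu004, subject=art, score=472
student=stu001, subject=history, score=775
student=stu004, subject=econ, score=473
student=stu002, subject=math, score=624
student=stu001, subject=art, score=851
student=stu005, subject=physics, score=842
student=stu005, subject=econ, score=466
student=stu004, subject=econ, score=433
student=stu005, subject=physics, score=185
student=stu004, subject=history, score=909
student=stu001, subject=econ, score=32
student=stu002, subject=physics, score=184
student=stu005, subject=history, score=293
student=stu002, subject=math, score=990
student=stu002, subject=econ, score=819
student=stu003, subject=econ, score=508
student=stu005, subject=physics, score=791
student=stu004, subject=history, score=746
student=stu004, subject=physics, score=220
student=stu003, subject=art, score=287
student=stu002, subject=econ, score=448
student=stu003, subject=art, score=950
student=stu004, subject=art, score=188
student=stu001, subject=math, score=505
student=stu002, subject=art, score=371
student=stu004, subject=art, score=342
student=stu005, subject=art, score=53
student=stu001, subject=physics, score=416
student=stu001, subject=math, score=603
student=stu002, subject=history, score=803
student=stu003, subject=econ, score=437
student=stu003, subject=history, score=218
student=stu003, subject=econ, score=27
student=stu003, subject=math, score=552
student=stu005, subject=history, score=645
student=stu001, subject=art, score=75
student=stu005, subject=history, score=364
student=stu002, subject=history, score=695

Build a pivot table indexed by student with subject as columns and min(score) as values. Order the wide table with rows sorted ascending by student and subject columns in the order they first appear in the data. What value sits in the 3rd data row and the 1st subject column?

331

With rows sorted ascending by student, row 3 is student=stu003. subject columns in first-appearance order: math, physics, art, econ, history; column 1 is math.
Long rows with student=stu003, subject=math: min(353, 331, 552) = 331.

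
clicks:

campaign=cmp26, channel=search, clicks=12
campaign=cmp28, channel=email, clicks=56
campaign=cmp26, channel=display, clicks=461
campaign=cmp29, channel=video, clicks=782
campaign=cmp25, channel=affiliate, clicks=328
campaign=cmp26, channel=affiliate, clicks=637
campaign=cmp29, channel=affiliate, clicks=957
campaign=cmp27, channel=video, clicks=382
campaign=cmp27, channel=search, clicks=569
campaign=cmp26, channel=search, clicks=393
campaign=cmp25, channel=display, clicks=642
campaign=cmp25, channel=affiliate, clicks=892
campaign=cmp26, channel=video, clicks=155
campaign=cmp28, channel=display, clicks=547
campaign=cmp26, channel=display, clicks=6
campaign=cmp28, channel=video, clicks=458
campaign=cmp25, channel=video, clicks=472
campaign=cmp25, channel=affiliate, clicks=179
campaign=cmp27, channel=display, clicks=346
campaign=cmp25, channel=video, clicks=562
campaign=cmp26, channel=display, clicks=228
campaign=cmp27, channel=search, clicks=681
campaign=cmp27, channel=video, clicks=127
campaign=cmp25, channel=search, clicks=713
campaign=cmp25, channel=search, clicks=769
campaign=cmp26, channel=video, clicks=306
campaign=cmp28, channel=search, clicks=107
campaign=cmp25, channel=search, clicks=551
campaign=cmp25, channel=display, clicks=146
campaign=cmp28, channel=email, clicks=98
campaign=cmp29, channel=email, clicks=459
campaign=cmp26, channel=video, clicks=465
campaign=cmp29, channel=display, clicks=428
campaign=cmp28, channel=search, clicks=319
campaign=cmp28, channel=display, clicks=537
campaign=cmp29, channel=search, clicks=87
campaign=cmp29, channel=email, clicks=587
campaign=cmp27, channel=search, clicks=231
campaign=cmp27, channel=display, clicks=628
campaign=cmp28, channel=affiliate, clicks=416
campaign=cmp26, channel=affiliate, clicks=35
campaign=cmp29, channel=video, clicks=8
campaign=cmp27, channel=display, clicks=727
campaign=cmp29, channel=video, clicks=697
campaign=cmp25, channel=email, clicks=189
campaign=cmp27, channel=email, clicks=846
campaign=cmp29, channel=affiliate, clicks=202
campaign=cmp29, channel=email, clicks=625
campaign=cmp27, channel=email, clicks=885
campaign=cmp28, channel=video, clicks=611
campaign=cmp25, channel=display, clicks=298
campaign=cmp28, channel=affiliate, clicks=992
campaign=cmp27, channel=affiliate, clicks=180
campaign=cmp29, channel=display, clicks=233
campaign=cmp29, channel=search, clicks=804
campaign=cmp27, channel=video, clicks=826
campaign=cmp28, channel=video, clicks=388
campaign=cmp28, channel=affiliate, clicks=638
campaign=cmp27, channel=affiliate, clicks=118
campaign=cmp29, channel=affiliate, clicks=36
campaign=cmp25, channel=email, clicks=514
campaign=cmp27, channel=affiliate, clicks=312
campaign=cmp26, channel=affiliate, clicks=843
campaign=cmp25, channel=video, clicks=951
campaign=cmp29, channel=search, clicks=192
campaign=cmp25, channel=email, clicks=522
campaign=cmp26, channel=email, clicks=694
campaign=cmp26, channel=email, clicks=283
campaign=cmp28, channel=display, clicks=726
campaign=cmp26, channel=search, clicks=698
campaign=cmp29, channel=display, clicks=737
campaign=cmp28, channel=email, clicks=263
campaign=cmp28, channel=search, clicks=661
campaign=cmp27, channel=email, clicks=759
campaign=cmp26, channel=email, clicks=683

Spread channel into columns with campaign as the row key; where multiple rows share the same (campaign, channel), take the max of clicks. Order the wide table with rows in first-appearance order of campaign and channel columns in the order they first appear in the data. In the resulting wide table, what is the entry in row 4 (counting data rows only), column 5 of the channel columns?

With rows in first-appearance order of campaign, row 4 is campaign=cmp25. channel columns in first-appearance order: search, email, display, video, affiliate; column 5 is affiliate.
Long rows with campaign=cmp25, channel=affiliate: max(328, 892, 179) = 892.

892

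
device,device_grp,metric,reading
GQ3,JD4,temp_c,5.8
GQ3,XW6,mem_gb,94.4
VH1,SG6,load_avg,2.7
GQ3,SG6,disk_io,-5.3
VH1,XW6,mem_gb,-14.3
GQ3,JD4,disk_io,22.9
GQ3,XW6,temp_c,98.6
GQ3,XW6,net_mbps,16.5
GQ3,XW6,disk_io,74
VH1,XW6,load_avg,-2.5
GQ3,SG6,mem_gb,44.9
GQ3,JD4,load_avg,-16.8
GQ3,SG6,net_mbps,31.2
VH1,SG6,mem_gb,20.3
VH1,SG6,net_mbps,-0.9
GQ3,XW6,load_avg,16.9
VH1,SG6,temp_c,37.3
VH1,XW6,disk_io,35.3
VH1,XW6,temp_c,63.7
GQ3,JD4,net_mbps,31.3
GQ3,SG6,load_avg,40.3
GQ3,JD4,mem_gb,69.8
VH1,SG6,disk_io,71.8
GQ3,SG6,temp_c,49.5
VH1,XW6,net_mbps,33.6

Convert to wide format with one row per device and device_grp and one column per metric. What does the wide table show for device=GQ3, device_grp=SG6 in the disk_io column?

Wide layout: rows indexed by device and device_grp, columns are the 5 distinct metric values (temp_c, mem_gb, load_avg, disk_io, net_mbps).
Cell (device=GQ3, device_grp=SG6, metric=disk_io) draws from the long row where device=GQ3, device_grp=SG6 and metric=disk_io, which has reading=-5.3.

-5.3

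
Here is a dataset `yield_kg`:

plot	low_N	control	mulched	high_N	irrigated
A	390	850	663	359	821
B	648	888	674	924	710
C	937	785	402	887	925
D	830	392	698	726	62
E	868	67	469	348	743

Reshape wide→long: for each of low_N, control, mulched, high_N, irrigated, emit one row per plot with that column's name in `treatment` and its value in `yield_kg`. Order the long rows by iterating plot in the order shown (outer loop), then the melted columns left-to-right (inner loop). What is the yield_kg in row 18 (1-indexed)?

698

25 rows total (5 × 5). Row 18: index ⌊(18-1)/5⌋ = 3 into plot → D; (18-1) mod 5 = 2 into the melted columns → mulched.
So row 18 is (D, mulched, 698); yield_kg = 698.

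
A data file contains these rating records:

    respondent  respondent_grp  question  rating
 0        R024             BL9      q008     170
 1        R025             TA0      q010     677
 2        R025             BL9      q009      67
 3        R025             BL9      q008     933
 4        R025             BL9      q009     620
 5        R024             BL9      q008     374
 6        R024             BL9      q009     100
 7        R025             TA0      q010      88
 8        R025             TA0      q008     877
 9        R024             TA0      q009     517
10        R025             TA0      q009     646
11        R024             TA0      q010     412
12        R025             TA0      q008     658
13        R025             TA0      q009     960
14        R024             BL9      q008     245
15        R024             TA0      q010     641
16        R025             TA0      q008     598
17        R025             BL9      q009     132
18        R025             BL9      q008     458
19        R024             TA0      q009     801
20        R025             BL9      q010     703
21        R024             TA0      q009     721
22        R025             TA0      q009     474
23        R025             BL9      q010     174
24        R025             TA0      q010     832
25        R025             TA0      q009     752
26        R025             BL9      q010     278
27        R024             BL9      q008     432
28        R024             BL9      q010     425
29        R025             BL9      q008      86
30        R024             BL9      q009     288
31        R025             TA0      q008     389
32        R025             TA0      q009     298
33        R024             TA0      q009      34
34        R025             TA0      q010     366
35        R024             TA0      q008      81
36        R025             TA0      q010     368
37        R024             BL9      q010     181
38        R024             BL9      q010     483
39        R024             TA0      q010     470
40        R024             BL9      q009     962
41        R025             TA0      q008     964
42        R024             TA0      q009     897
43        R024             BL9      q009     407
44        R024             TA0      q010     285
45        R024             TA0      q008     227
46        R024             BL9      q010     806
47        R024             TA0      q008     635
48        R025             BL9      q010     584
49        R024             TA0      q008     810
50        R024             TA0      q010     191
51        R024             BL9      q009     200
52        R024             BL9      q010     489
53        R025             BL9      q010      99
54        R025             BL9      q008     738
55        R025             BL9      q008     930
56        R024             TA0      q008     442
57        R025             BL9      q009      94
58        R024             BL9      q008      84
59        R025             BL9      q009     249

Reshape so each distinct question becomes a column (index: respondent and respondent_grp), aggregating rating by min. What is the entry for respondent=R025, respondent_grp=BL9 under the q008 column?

86

Rows with respondent=R025, respondent_grp=BL9 and question=q008: rating values are 933, 458, 86, 738, 930.
min(933, 458, 86, 738, 930) = 86.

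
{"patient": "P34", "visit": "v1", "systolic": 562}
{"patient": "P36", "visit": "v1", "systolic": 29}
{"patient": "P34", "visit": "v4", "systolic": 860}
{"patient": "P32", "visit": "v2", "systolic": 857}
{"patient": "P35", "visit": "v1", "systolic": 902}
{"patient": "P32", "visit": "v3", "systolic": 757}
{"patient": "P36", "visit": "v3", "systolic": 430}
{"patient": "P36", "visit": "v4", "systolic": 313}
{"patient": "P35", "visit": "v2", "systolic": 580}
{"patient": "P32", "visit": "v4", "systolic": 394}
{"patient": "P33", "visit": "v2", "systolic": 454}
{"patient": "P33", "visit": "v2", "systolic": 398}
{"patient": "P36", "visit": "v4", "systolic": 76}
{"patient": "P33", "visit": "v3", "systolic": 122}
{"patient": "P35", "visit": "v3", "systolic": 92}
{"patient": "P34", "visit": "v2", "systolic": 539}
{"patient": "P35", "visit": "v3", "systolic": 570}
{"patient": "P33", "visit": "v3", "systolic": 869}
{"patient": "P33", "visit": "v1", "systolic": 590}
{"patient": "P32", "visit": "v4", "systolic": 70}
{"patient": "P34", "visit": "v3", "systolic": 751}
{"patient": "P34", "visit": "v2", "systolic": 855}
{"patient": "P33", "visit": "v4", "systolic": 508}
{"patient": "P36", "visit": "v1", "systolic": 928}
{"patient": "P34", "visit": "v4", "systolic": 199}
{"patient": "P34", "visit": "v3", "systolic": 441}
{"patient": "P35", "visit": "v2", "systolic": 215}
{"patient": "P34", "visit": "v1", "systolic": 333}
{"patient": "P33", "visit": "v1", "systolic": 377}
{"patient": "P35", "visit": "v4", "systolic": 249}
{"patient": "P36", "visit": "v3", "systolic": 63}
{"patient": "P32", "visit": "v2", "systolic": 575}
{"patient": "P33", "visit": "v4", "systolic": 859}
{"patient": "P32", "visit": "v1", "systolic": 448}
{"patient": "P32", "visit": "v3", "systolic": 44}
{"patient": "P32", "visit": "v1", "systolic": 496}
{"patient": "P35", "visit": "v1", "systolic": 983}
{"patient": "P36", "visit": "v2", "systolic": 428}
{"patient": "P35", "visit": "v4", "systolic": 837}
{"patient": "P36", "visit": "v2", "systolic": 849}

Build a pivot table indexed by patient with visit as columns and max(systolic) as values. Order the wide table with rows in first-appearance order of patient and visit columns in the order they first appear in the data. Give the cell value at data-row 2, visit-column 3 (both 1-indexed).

With rows in first-appearance order of patient, row 2 is patient=P36. visit columns in first-appearance order: v1, v4, v2, v3; column 3 is v2.
Long rows with patient=P36, visit=v2: max(428, 849) = 849.

849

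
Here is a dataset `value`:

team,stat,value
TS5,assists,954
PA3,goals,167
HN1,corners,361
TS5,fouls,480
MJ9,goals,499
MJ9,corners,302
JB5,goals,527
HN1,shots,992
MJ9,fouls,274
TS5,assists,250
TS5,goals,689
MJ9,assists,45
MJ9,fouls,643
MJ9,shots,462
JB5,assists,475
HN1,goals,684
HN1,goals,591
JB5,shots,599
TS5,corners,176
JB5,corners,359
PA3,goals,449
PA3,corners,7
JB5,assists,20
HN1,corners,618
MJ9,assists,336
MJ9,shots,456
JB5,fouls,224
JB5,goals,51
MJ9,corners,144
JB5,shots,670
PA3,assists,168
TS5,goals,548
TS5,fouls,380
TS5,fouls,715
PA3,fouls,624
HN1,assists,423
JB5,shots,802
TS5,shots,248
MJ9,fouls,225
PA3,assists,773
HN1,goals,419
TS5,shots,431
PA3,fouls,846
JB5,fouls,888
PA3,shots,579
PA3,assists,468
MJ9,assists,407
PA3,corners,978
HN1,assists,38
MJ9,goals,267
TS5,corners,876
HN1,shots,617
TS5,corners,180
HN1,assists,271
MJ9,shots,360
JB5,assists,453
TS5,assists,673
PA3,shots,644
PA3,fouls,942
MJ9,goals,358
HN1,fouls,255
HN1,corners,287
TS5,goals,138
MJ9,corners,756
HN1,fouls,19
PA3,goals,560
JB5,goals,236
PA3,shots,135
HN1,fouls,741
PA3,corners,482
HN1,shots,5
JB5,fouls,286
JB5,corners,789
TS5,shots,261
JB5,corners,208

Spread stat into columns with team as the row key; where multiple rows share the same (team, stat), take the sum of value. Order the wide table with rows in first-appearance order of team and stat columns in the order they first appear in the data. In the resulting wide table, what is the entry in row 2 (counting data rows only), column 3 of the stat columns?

1467

With rows in first-appearance order of team, row 2 is team=PA3. stat columns in first-appearance order: assists, goals, corners, fouls, shots; column 3 is corners.
Long rows with team=PA3, stat=corners: 7 + 978 + 482 = 1467.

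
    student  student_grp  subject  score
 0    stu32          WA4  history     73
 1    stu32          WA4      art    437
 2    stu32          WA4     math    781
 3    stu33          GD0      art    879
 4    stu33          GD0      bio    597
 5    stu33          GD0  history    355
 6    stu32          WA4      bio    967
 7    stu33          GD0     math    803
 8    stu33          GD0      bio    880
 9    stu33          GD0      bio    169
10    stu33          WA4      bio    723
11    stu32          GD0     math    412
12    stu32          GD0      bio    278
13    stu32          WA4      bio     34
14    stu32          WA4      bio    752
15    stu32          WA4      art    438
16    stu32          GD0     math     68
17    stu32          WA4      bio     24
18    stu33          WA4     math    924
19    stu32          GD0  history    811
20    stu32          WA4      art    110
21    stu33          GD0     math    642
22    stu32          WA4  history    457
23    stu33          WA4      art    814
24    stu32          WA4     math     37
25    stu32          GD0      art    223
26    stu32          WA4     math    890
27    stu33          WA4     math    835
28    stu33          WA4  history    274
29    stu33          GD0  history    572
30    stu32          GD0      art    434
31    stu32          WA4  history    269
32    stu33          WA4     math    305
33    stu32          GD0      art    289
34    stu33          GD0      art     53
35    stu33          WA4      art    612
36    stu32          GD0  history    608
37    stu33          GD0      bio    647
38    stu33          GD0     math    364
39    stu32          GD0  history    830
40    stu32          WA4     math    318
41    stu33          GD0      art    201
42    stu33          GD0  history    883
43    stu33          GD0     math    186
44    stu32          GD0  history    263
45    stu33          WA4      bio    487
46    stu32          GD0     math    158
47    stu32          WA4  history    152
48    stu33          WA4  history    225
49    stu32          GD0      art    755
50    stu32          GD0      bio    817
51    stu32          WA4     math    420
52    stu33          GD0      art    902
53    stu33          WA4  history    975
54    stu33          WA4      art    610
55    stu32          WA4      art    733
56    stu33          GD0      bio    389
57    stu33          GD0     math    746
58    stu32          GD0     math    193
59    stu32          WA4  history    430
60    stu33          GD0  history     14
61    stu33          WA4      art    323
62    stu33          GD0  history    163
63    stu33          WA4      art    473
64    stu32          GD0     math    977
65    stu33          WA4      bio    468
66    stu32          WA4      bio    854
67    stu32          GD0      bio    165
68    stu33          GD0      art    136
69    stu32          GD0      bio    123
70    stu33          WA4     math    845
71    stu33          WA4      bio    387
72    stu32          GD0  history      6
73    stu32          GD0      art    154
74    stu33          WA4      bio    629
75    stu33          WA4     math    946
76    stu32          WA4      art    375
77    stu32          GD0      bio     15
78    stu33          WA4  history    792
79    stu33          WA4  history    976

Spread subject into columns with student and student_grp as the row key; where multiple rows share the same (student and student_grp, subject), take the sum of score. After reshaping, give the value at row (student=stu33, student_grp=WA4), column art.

Rows with student=stu33, student_grp=WA4 and subject=art: score values are 814, 612, 610, 323, 473.
814 + 612 + 610 + 323 + 473 = 2832.

2832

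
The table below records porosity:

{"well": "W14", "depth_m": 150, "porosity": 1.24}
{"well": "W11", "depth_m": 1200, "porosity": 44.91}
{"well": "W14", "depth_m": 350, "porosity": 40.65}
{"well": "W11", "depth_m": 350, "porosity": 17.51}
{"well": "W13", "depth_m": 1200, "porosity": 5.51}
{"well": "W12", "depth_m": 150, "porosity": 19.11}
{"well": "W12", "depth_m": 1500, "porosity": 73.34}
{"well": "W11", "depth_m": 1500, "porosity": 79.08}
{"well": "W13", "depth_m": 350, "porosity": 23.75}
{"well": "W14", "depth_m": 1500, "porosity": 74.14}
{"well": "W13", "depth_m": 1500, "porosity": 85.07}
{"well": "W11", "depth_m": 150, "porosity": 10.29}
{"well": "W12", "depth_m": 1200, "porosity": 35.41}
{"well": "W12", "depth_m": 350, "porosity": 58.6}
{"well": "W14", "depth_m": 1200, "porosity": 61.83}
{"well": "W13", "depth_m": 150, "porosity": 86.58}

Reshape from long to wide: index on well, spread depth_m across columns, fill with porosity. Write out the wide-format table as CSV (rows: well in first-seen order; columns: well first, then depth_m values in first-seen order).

Columns: well plus the 4 distinct depth_m values (150, 1200, 350, 1500).
For example, row W14 column 150 takes porosity=1.24 from the long row (W14, 150).

well,150,1200,350,1500
W14,1.24,61.83,40.65,74.14
W11,10.29,44.91,17.51,79.08
W13,86.58,5.51,23.75,85.07
W12,19.11,35.41,58.6,73.34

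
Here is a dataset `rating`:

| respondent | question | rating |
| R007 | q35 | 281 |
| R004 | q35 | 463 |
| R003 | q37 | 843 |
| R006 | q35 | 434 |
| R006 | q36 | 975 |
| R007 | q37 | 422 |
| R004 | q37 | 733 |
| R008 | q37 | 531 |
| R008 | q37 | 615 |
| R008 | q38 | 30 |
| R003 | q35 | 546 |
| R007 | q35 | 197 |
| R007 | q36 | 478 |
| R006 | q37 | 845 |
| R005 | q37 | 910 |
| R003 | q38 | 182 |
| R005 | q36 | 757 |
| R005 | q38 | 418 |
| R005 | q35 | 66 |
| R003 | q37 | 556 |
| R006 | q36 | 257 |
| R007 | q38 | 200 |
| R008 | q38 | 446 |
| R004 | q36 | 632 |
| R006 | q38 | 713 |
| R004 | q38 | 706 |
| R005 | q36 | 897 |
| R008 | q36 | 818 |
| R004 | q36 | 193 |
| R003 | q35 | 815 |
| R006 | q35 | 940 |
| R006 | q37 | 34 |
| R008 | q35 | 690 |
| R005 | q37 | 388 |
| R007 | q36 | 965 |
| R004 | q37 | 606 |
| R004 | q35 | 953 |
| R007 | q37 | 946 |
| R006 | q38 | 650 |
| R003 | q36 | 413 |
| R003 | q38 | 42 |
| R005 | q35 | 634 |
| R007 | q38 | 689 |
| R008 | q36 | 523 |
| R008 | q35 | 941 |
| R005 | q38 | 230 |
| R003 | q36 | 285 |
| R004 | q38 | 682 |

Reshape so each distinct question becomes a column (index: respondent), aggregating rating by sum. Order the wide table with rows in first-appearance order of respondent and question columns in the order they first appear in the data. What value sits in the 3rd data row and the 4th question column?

224

With rows in first-appearance order of respondent, row 3 is respondent=R003. question columns in first-appearance order: q35, q37, q36, q38; column 4 is q38.
Long rows with respondent=R003, question=q38: 182 + 42 = 224.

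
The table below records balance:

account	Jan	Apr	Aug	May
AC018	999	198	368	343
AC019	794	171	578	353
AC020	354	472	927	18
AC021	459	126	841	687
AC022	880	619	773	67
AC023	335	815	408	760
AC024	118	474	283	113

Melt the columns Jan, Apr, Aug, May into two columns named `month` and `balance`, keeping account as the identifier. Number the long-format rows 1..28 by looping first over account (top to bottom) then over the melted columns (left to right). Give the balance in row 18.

28 rows total (7 × 4). Row 18: index ⌊(18-1)/4⌋ = 4 into account → AC022; (18-1) mod 4 = 1 into the melted columns → Apr.
So row 18 is (AC022, Apr, 619); balance = 619.

619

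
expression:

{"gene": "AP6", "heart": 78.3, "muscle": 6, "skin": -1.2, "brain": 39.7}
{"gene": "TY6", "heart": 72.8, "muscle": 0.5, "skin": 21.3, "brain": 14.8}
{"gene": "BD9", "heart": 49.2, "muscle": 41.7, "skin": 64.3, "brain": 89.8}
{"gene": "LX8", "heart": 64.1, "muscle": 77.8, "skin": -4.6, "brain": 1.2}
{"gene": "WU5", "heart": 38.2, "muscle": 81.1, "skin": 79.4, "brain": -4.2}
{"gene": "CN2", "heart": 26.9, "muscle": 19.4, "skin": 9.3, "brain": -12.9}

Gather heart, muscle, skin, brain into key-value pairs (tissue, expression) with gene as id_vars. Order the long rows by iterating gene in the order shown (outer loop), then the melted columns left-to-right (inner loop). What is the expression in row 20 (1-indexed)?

-4.2

24 rows total (6 × 4). Row 20: index ⌊(20-1)/4⌋ = 4 into gene → WU5; (20-1) mod 4 = 3 into the melted columns → brain.
So row 20 is (WU5, brain, -4.2); expression = -4.2.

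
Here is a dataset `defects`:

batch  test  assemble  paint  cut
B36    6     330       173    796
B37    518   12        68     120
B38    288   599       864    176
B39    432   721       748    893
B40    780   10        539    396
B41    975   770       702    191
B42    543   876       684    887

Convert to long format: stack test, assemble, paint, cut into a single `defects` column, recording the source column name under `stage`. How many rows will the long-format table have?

7 batch values × 4 melted columns = 28 rows.

28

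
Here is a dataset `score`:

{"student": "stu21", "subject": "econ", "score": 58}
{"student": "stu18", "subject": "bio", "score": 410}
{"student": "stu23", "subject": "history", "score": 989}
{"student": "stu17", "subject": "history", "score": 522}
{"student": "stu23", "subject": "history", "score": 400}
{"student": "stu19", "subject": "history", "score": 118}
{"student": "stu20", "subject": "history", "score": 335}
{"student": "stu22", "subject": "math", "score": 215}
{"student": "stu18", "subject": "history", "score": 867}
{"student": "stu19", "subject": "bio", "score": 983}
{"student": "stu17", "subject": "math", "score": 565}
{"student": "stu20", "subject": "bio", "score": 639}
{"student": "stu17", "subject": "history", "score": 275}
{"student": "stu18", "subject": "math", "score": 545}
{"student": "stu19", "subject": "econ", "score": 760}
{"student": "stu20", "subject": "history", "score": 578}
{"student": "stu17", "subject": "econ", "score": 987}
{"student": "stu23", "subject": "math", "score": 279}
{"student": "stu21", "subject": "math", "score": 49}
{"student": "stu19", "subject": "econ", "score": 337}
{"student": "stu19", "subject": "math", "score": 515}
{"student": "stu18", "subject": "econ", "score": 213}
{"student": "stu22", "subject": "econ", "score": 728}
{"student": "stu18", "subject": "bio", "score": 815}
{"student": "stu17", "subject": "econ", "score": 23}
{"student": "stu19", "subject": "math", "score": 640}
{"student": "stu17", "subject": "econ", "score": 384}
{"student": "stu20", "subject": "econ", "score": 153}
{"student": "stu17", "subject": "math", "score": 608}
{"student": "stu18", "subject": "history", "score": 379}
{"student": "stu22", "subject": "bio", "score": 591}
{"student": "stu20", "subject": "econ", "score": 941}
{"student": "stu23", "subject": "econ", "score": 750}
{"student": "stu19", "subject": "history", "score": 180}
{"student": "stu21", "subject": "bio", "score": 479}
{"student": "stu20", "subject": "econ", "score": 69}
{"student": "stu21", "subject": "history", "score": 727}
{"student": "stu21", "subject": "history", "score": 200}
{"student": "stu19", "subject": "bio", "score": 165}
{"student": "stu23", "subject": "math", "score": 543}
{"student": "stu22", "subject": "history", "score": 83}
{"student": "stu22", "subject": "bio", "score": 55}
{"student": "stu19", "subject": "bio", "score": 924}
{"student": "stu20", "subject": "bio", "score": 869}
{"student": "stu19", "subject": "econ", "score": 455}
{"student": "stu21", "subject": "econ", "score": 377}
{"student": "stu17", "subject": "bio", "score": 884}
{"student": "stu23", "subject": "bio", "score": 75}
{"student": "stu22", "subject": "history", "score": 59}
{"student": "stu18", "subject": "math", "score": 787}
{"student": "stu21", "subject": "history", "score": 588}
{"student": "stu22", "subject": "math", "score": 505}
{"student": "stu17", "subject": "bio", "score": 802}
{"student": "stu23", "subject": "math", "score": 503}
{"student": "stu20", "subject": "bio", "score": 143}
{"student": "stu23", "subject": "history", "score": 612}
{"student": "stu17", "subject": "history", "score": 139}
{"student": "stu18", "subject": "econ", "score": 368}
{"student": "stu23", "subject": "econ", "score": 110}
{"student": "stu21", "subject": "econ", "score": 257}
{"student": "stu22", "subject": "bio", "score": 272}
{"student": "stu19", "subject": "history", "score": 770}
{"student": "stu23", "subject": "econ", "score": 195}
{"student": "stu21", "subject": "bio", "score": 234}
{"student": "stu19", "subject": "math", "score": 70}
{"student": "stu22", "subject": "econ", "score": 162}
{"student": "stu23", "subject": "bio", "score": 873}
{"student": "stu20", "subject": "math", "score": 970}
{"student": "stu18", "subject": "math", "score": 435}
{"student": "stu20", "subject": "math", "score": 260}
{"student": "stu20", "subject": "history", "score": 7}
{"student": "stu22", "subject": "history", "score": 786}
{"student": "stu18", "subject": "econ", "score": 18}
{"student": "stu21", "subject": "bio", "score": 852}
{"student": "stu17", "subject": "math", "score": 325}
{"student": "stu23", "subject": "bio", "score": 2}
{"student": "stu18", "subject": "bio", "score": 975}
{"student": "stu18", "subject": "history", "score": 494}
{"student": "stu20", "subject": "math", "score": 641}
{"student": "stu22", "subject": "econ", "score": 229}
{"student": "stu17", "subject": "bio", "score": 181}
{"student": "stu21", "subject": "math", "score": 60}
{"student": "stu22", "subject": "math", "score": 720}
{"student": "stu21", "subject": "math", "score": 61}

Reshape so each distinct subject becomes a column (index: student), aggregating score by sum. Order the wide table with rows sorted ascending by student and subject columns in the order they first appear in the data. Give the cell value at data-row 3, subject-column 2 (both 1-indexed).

2072

With rows sorted ascending by student, row 3 is student=stu19. subject columns in first-appearance order: econ, bio, history, math; column 2 is bio.
Long rows with student=stu19, subject=bio: 983 + 165 + 924 = 2072.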